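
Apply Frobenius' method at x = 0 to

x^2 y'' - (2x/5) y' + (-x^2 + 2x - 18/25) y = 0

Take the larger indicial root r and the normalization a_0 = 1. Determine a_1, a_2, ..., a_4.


Write in Frobenius form y'' + (p(x)/x) y' + (q(x)/x^2) y = 0:
  p(x) = -2/5,  q(x) = -x^2 + 2x - 18/25.
Indicial equation: r(r-1) + (-2/5) r + (-18/25) = 0 -> roots r_1 = 9/5, r_2 = -2/5.
Take r = r_1 = 9/5. Let y(x) = x^r sum_{n>=0} a_n x^n with a_0 = 1.
Substitute y = x^r sum a_n x^n and match x^{r+n}. The recurrence is
  D(n) a_n + 2 a_{n-1} - 1 a_{n-2} = 0,  where D(n) = (r+n)(r+n-1) + (-2/5)(r+n) + (-18/25).
  a_n = [-2 a_{n-1} + 1 a_{n-2}] / D(n).
Since the indicial polynomial factors as (r - r_1)(r - r_2), D(n) = (r_1 + n - r_1)(r_1 + n - r_2) = n(n + 11/5).
Evaluating step by step (a_0 = 1):
  n = 1: D(1) = 1(1 + 11/5) = 16/5; numerator = -2(1) = -2; a_1 = (-2)/(16/5) = -5/8
  n = 2: D(2) = 2(2 + 11/5) = 42/5; numerator = -2(-5/8) + 1(1) = 9/4; a_2 = (9/4)/(42/5) = 15/56
  n = 3: D(3) = 3(3 + 11/5) = 78/5; numerator = -2(15/56) + 1(-5/8) = -65/56; a_3 = (-65/56)/(78/5) = -25/336
  n = 4: D(4) = 4(4 + 11/5) = 124/5; numerator = -2(-25/336) + 1(15/56) = 5/12; a_4 = (5/12)/(124/5) = 25/1488

r = 9/5; a_0 = 1; a_1 = -5/8; a_2 = 15/56; a_3 = -25/336; a_4 = 25/1488


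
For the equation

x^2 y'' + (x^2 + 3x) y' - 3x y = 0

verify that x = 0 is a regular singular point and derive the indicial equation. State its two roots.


Divide by x^2 to reach normal form y'' + P_1(x) y' + P_2(x) y = 0 with P_1(x) = 1 + 3/x and P_2(x) = -3/x.
x = 0 is a singular point because the y'-coefficient 1 + 3/x has a pole at x = 0 and the y-coefficient -3/x has a pole at x = 0.
It is a regular singular point because x P_1(x) = p(x) = x + 3 and x^2 P_2(x) = q(x) = -3x are polynomials, hence analytic at x = 0.
p(0) = 3,  q(0) = 0.
Indicial equation: r(r-1) + p(0) r + q(0) = 0, i.e. r^2 + (p(0) - 1) r + q(0) = 0, i.e. r^2 + 2 r = 0.
Discriminant: (2)^2 - 4(0) = 4, so r = (-2 ± 2)/2.
Solving: r_1 = 0, r_2 = -2.

indicial: r^2 + 2 r = 0; roots r_1 = 0, r_2 = -2


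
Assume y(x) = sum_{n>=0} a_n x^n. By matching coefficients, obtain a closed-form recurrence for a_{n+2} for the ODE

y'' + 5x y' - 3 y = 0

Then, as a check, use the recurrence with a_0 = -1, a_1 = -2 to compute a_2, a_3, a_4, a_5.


Substitute y = sum_n a_n x^n.
y''(x) has coefficient (n+2)(n+1) a_{n+2} at x^n;
5 x y'(x) has coefficient 5 n a_n at x^n (shift);
-3 y(x) has coefficient -3 a_n at x^n.
Matching x^n: (n+2)(n+1) a_{n+2} + (5n - 3) a_n = 0.
Thus a_{n+2} = (-5n + 3) / ((n+1)(n+2)) * a_n.

Check with a_0 = -1, a_1 = -2 (apply the recurrence for n = 0, 1, 2, 3): a_0 = -1, a_1 = -2, a_2 = -3/2, a_3 = 2/3, a_4 = 7/8, a_5 = -2/5.

a_(n+2) = (-5n + 3) / ((n+1)(n+2)) * a_n; check: a_0 = -1, a_1 = -2, a_2 = -3/2, a_3 = 2/3, a_4 = 7/8, a_5 = -2/5


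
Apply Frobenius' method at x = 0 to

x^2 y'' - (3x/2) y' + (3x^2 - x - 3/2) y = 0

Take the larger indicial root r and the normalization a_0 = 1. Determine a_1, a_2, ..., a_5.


Write in Frobenius form y'' + (p(x)/x) y' + (q(x)/x^2) y = 0:
  p(x) = -3/2,  q(x) = 3x^2 - x - 3/2.
Indicial equation: r(r-1) + (-3/2) r + (-3/2) = 0 -> roots r_1 = 3, r_2 = -1/2.
Take r = r_1 = 3. Let y(x) = x^r sum_{n>=0} a_n x^n with a_0 = 1.
Substitute y = x^r sum a_n x^n and match x^{r+n}. The recurrence is
  D(n) a_n - 1 a_{n-1} + 3 a_{n-2} = 0,  where D(n) = (r+n)(r+n-1) + (-3/2)(r+n) + (-3/2).
  a_n = [1 a_{n-1} - 3 a_{n-2}] / D(n).
Since the indicial polynomial factors as (r - r_1)(r - r_2), D(n) = (r_1 + n - r_1)(r_1 + n - r_2) = n(n + 7/2).
Evaluating step by step (a_0 = 1):
  n = 1: D(1) = 1(1 + 7/2) = 9/2; numerator = 1(1) = 1; a_1 = (1)/(9/2) = 2/9
  n = 2: D(2) = 2(2 + 7/2) = 11; numerator = 1(2/9) - 3(1) = -25/9; a_2 = (-25/9)/(11) = -25/99
  n = 3: D(3) = 3(3 + 7/2) = 39/2; numerator = 1(-25/99) - 3(2/9) = -91/99; a_3 = (-91/99)/(39/2) = -14/297
  n = 4: D(4) = 4(4 + 7/2) = 30; numerator = 1(-14/297) - 3(-25/99) = 211/297; a_4 = (211/297)/(30) = 211/8910
  n = 5: D(5) = 5(5 + 7/2) = 85/2; numerator = 1(211/8910) - 3(-14/297) = 1471/8910; a_5 = (1471/8910)/(85/2) = 1471/378675

r = 3; a_0 = 1; a_1 = 2/9; a_2 = -25/99; a_3 = -14/297; a_4 = 211/8910; a_5 = 1471/378675


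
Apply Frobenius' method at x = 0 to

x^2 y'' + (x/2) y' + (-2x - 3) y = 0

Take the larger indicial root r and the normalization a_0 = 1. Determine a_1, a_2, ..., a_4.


Write in Frobenius form y'' + (p(x)/x) y' + (q(x)/x^2) y = 0:
  p(x) = 1/2,  q(x) = -2x - 3.
Indicial equation: r(r-1) + (1/2) r + (-3) = 0 -> roots r_1 = 2, r_2 = -3/2.
Take r = r_1 = 2. Let y(x) = x^r sum_{n>=0} a_n x^n with a_0 = 1.
Substitute y = x^r sum a_n x^n and match x^{r+n}. The recurrence is
  D(n) a_n - 2 a_{n-1} = 0,  where D(n) = (r+n)(r+n-1) + (1/2)(r+n) + (-3).
  a_n = 2 / D(n) * a_{n-1}.
Since the indicial polynomial factors as (r - r_1)(r - r_2), D(n) = (r_1 + n - r_1)(r_1 + n - r_2) = n(n + 7/2).
Evaluating step by step (a_0 = 1):
  n = 1: D(1) = 1(1 + 7/2) = 9/2; numerator = 2(1) = 2; a_1 = (2)/(9/2) = 4/9
  n = 2: D(2) = 2(2 + 7/2) = 11; numerator = 2(4/9) = 8/9; a_2 = (8/9)/(11) = 8/99
  n = 3: D(3) = 3(3 + 7/2) = 39/2; numerator = 2(8/99) = 16/99; a_3 = (16/99)/(39/2) = 32/3861
  n = 4: D(4) = 4(4 + 7/2) = 30; numerator = 2(32/3861) = 64/3861; a_4 = (64/3861)/(30) = 32/57915

r = 2; a_0 = 1; a_1 = 4/9; a_2 = 8/99; a_3 = 32/3861; a_4 = 32/57915


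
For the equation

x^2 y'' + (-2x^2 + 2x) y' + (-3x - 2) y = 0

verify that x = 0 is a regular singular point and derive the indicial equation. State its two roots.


Divide by x^2 to reach normal form y'' + P_1(x) y' + P_2(x) y = 0 with P_1(x) = -2 + 2/x and P_2(x) = -3/x - 2/x^2.
x = 0 is a singular point because the y'-coefficient -2 + 2/x has a pole at x = 0 and the y-coefficient -3/x - 2/x^2 has a pole at x = 0.
It is a regular singular point because x P_1(x) = p(x) = 2 - 2x and x^2 P_2(x) = q(x) = -3x - 2 are polynomials, hence analytic at x = 0.
p(0) = 2,  q(0) = -2.
Indicial equation: r(r-1) + p(0) r + q(0) = 0, i.e. r^2 + (p(0) - 1) r + q(0) = 0, i.e. r^2 + 1 r - 2 = 0.
Discriminant: (1)^2 - 4(-2) = 9, so r = (-1 ± 3)/2.
Solving: r_1 = 1, r_2 = -2.

indicial: r^2 + 1 r - 2 = 0; roots r_1 = 1, r_2 = -2


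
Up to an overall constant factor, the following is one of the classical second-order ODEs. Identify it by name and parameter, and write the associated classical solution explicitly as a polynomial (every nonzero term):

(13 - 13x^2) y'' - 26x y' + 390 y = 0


All three coefficients share the factor 13; dividing through by 13 gives  (1 - x^2) y'' - 2x y' + 30 y = 0.
This matches the Legendre equation (1 - x^2) y'' - 2x y' + n(n+1) y = 0 (note the -2x y' term) with n(n+1) = 30, so n = 5; the polynomial solution is P_5(x).
With y = sum_k a_k x^k, matching x^k gives (k+2)(k+1) a_{k+2} = [k(k+1) - n(n+1)] a_k = (k - 5)(k + 6) a_k. The right side vanishes at k = 5, so the series with the parity of 5 terminates at degree 5.
Standard normalization (P_n(1) = 1): leading coefficient (2n)!/(2^n (n!)^2) = 3628800/(32*14400) = 63/8, so a_5 = 63/8. Work downward with a_k = (k+1)(k+2) a_{k+2} / ((k - 5)(k + 6)):
  a_3 = (4)(5)(63/8) / ((3 - 5)(3 + 6)) = (315/2)/(-18) = -35/4
  a_1 = (2)(3)(-35/4) / ((1 - 5)(1 + 6)) = (-105/2)/(-28) = 15/8
Hence P_5(x) = 63 x^5/8 - 35 x^3/4 + 15 x/8.

P_5(x); series = 63 x^5/8 - 35 x^3/4 + 15 x/8


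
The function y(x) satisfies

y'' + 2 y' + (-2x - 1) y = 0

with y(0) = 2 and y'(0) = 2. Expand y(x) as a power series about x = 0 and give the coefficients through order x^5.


Ansatz: y(x) = sum_{n>=0} a_n x^n, so y'(x) = sum_{n>=1} n a_n x^(n-1) and y''(x) = sum_{n>=2} n(n-1) a_n x^(n-2).
Substitute into P(x) y'' + Q(x) y' + R(x) y = 0 with P(x) = 1, Q(x) = 2, R(x) = -2x - 1, and match powers of x.
Initial conditions: a_0 = 2, a_1 = 2.
Setting the coefficient of each power of x to zero and solving order by order (substituting the coefficients already found):
  x^0: 2 a_2 + 2 a_1 - a_0 = 0  ->  2 a_2 = -2 a_1 + a_0 = -2  ->  a_2 = -1
  x^1: 6 a_3 + 4 a_2 - a_1 - 2 a_0 = 0  ->  6 a_3 = -4 a_2 + a_1 + 2 a_0 = 10  ->  a_3 = 5/3
  x^2: 12 a_4 + 6 a_3 - a_2 - 2 a_1 = 0  ->  12 a_4 = -6 a_3 + a_2 + 2 a_1 = -7  ->  a_4 = -7/12
  x^3: 20 a_5 + 8 a_4 - a_3 - 2 a_2 = 0  ->  20 a_5 = -8 a_4 + a_3 + 2 a_2 = 13/3  ->  a_5 = 13/60
Truncated series: y(x) = 2 + 2 x - x^2 + (5/3) x^3 - (7/12) x^4 + (13/60) x^5 + O(x^6).

a_0 = 2; a_1 = 2; a_2 = -1; a_3 = 5/3; a_4 = -7/12; a_5 = 13/60


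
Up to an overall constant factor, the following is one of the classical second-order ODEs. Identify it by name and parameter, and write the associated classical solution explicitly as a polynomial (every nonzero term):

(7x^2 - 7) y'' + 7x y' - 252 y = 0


All three coefficients share the factor -7; dividing through by -7 gives  (1 - x^2) y'' - x y' + 36 y = 0.
This matches the Chebyshev equation (1 - x^2) y'' - x y' + n^2 y = 0 (note the -x y' term, not -2x y') with n^2 = 36, so n = 6; the polynomial solution is T_6(x).
With y = sum_k a_k x^k, matching x^k gives (k+2)(k+1) a_{k+2} = (k^2 - n^2) a_k = (k - 6)(k + 6) a_k. The right side vanishes at k = 6, so the series with the parity of 6 terminates at degree 6.
Standard normalization: leading coefficient of T_n is 2^(n-1), so a_6 = 2^5 = 32. Work downward with a_k = (k+1)(k+2) a_{k+2} / ((k - 6)(k + 6)):
  a_4 = (5)(6)(32) / ((4 - 6)(4 + 6)) = 960/(-20) = -48
  a_2 = (3)(4)(-48) / ((2 - 6)(2 + 6)) = -576/(-32) = 18
  a_0 = (1)(2)(18) / ((0 - 6)(0 + 6)) = 36/(-36) = -1
Hence T_6(x) = 32 x^6 - 48 x^4 + 18 x^2 - 1.

T_6(x); series = 32 x^6 - 48 x^4 + 18 x^2 - 1


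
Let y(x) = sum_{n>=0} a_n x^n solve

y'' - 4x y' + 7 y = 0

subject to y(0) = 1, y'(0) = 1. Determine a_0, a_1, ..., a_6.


Ansatz: y(x) = sum_{n>=0} a_n x^n, so y'(x) = sum_{n>=1} n a_n x^(n-1) and y''(x) = sum_{n>=2} n(n-1) a_n x^(n-2).
Substitute into P(x) y'' + Q(x) y' + R(x) y = 0 with P(x) = 1, Q(x) = -4x, R(x) = 7, and match powers of x.
Initial conditions: a_0 = 1, a_1 = 1.
Setting the coefficient of each power of x to zero and solving order by order (substituting the coefficients already found):
  x^0: 2 a_2 + 7 a_0 = 0  ->  2 a_2 = -7 a_0 = -7  ->  a_2 = -7/2
  x^1: 6 a_3 + 3 a_1 = 0  ->  6 a_3 = -3 a_1 = -3  ->  a_3 = -1/2
  x^2: 12 a_4 - a_2 = 0  ->  12 a_4 = a_2 = -7/2  ->  a_4 = -7/24
  x^3: 20 a_5 - 5 a_3 = 0  ->  20 a_5 = 5 a_3 = -5/2  ->  a_5 = -1/8
  x^4: 30 a_6 - 9 a_4 = 0  ->  30 a_6 = 9 a_4 = -21/8  ->  a_6 = -7/80
Truncated series: y(x) = 1 + x - (7/2) x^2 - (1/2) x^3 - (7/24) x^4 - (1/8) x^5 - (7/80) x^6 + O(x^7).

a_0 = 1; a_1 = 1; a_2 = -7/2; a_3 = -1/2; a_4 = -7/24; a_5 = -1/8; a_6 = -7/80


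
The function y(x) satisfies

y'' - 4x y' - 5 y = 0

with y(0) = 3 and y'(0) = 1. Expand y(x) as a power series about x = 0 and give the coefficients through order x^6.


Ansatz: y(x) = sum_{n>=0} a_n x^n, so y'(x) = sum_{n>=1} n a_n x^(n-1) and y''(x) = sum_{n>=2} n(n-1) a_n x^(n-2).
Substitute into P(x) y'' + Q(x) y' + R(x) y = 0 with P(x) = 1, Q(x) = -4x, R(x) = -5, and match powers of x.
Initial conditions: a_0 = 3, a_1 = 1.
Setting the coefficient of each power of x to zero and solving order by order (substituting the coefficients already found):
  x^0: 2 a_2 - 5 a_0 = 0  ->  2 a_2 = 5 a_0 = 15  ->  a_2 = 15/2
  x^1: 6 a_3 - 9 a_1 = 0  ->  6 a_3 = 9 a_1 = 9  ->  a_3 = 3/2
  x^2: 12 a_4 - 13 a_2 = 0  ->  12 a_4 = 13 a_2 = 195/2  ->  a_4 = 65/8
  x^3: 20 a_5 - 17 a_3 = 0  ->  20 a_5 = 17 a_3 = 51/2  ->  a_5 = 51/40
  x^4: 30 a_6 - 21 a_4 = 0  ->  30 a_6 = 21 a_4 = 1365/8  ->  a_6 = 91/16
Truncated series: y(x) = 3 + x + (15/2) x^2 + (3/2) x^3 + (65/8) x^4 + (51/40) x^5 + (91/16) x^6 + O(x^7).

a_0 = 3; a_1 = 1; a_2 = 15/2; a_3 = 3/2; a_4 = 65/8; a_5 = 51/40; a_6 = 91/16


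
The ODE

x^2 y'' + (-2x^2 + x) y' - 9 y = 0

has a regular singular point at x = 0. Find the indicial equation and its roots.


Divide by x^2 to reach normal form y'' + P_1(x) y' + P_2(x) y = 0 with P_1(x) = -2 + 1/x and P_2(x) = -9/x^2.
x = 0 is a singular point because the y'-coefficient -2 + 1/x has a pole at x = 0 and the y-coefficient -9/x^2 has a pole at x = 0.
It is a regular singular point because x P_1(x) = p(x) = 1 - 2x and x^2 P_2(x) = q(x) = -9 are polynomials, hence analytic at x = 0.
p(0) = 1,  q(0) = -9.
Indicial equation: r(r-1) + p(0) r + q(0) = 0, i.e. r^2 + (p(0) - 1) r + q(0) = 0, i.e. r^2 - 9 = 0.
Discriminant: (0)^2 - 4(-9) = 36, so r = (0 ± 6)/2.
Solving: r_1 = 3, r_2 = -3.

indicial: r^2 - 9 = 0; roots r_1 = 3, r_2 = -3


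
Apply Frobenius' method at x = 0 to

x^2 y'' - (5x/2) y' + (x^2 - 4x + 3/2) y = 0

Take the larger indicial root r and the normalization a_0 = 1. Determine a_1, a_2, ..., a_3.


Write in Frobenius form y'' + (p(x)/x) y' + (q(x)/x^2) y = 0:
  p(x) = -5/2,  q(x) = x^2 - 4x + 3/2.
Indicial equation: r(r-1) + (-5/2) r + (3/2) = 0 -> roots r_1 = 3, r_2 = 1/2.
Take r = r_1 = 3. Let y(x) = x^r sum_{n>=0} a_n x^n with a_0 = 1.
Substitute y = x^r sum a_n x^n and match x^{r+n}. The recurrence is
  D(n) a_n - 4 a_{n-1} + 1 a_{n-2} = 0,  where D(n) = (r+n)(r+n-1) + (-5/2)(r+n) + (3/2).
  a_n = [4 a_{n-1} - 1 a_{n-2}] / D(n).
Since the indicial polynomial factors as (r - r_1)(r - r_2), D(n) = (r_1 + n - r_1)(r_1 + n - r_2) = n(n + 5/2).
Evaluating step by step (a_0 = 1):
  n = 1: D(1) = 1(1 + 5/2) = 7/2; numerator = 4(1) = 4; a_1 = (4)/(7/2) = 8/7
  n = 2: D(2) = 2(2 + 5/2) = 9; numerator = 4(8/7) - 1(1) = 25/7; a_2 = (25/7)/(9) = 25/63
  n = 3: D(3) = 3(3 + 5/2) = 33/2; numerator = 4(25/63) - 1(8/7) = 4/9; a_3 = (4/9)/(33/2) = 8/297

r = 3; a_0 = 1; a_1 = 8/7; a_2 = 25/63; a_3 = 8/297


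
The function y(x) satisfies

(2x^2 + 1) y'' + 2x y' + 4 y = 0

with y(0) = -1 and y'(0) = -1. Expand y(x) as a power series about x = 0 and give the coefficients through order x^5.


Ansatz: y(x) = sum_{n>=0} a_n x^n, so y'(x) = sum_{n>=1} n a_n x^(n-1) and y''(x) = sum_{n>=2} n(n-1) a_n x^(n-2).
Substitute into P(x) y'' + Q(x) y' + R(x) y = 0 with P(x) = 2x^2 + 1, Q(x) = 2x, R(x) = 4, and match powers of x.
Initial conditions: a_0 = -1, a_1 = -1.
Setting the coefficient of each power of x to zero and solving order by order (substituting the coefficients already found):
  x^0: 2 a_2 + 4 a_0 = 0  ->  2 a_2 = -4 a_0 = 4  ->  a_2 = 2
  x^1: 6 a_3 + 6 a_1 = 0  ->  6 a_3 = -6 a_1 = 6  ->  a_3 = 1
  x^2: 12 a_4 + 12 a_2 = 0  ->  12 a_4 = -12 a_2 = -24  ->  a_4 = -2
  x^3: 20 a_5 + 22 a_3 = 0  ->  20 a_5 = -22 a_3 = -22  ->  a_5 = -11/10
Truncated series: y(x) = -1 - x + 2 x^2 + x^3 - 2 x^4 - (11/10) x^5 + O(x^6).

a_0 = -1; a_1 = -1; a_2 = 2; a_3 = 1; a_4 = -2; a_5 = -11/10


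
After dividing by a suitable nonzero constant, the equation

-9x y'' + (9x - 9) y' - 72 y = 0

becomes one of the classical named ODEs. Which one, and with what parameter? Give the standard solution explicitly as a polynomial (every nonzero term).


All three coefficients share the factor -9; dividing through by -9 gives  x y'' + (1 - x) y' + 8 y = 0.
This matches the Laguerre equation x y'' + (1 - x) y' + n y = 0 with n = 8; the polynomial solution is L_8(x).
With y = sum_k a_k x^k, matching x^k gives (k+1)k a_{k+1} + (k+1) a_{k+1} - k a_k + n a_k = 0, i.e. (k+1)^2 a_{k+1} = (k - n) a_k = (k - 8) a_k. The right side vanishes at k = 8, so the series terminates at degree 8.
Standard normalization L_n(0) = 1 gives a_0 = 1. Work upward with a_{k+1} = (k - 8) a_k / (k+1)^2:
  a_1 = (0 - 8)(1) / 1^2 = -8/1 = -8
  a_2 = (1 - 8)(-8) / 2^2 = 56/4 = 14
  a_3 = (2 - 8)(14) / 3^2 = -84/9 = -28/3
  a_4 = (3 - 8)(-28/3) / 4^2 = (140/3)/16 = 35/12
  a_5 = (4 - 8)(35/12) / 5^2 = (-35/3)/25 = -7/15
  a_6 = (5 - 8)(-7/15) / 6^2 = (7/5)/36 = 7/180
  a_7 = (6 - 8)(7/180) / 7^2 = (-7/90)/49 = -1/630
  a_8 = (7 - 8)(-1/630) / 8^2 = (1/630)/64 = 1/40320
Hence L_8(x) = x^8/40320 - x^7/630 + 7 x^6/180 - 7 x^5/15 + 35 x^4/12 - 28 x^3/3 + 14 x^2 - 8 x + 1.

L_8(x); series = x^8/40320 - x^7/630 + 7 x^6/180 - 7 x^5/15 + 35 x^4/12 - 28 x^3/3 + 14 x^2 - 8 x + 1


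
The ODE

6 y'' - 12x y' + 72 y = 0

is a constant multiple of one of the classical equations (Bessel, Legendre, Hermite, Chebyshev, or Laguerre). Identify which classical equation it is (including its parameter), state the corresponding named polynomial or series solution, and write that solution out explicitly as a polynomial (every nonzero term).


All three coefficients share the factor 6; dividing through by 6 gives  y'' - 2x y' + 12 y = 0.
This matches the Hermite equation y'' - 2x y' + 2n y = 0 with 2n = 12, so n = 6; the polynomial solution is H_6(x).
With y = sum_k a_k x^k, matching x^k gives (k+2)(k+1) a_{k+2} = 2(k - n) a_k = 2(k - 6) a_k. The right side vanishes at k = 6, so the series with the parity of 6 terminates at degree 6.
Standard normalization: leading coefficient of H_n is 2^n, so a_6 = 2^6 = 64. Work downward with a_k = (k+1)(k+2) a_{k+2} / (2(k - n)):
  a_4 = (5)(6)(64) / (2(4 - 6)) = 1920/(-4) = -480
  a_2 = (3)(4)(-480) / (2(2 - 6)) = -5760/(-8) = 720
  a_0 = (1)(2)(720) / (2(0 - 6)) = 1440/(-12) = -120
Hence H_6(x) = 64 x^6 - 480 x^4 + 720 x^2 - 120.

H_6(x); series = 64 x^6 - 480 x^4 + 720 x^2 - 120


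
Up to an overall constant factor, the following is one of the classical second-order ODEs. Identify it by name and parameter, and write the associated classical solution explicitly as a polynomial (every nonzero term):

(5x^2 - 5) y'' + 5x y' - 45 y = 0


All three coefficients share the factor -5; dividing through by -5 gives  (1 - x^2) y'' - x y' + 9 y = 0.
This matches the Chebyshev equation (1 - x^2) y'' - x y' + n^2 y = 0 (note the -x y' term, not -2x y') with n^2 = 9, so n = 3; the polynomial solution is T_3(x).
With y = sum_k a_k x^k, matching x^k gives (k+2)(k+1) a_{k+2} = (k^2 - n^2) a_k = (k - 3)(k + 3) a_k. The right side vanishes at k = 3, so the series with the parity of 3 terminates at degree 3.
Standard normalization: leading coefficient of T_n is 2^(n-1), so a_3 = 2^2 = 4. Work downward with a_k = (k+1)(k+2) a_{k+2} / ((k - 3)(k + 3)):
  a_1 = (2)(3)(4) / ((1 - 3)(1 + 3)) = 24/(-8) = -3
Hence T_3(x) = 4 x^3 - 3 x.

T_3(x); series = 4 x^3 - 3 x


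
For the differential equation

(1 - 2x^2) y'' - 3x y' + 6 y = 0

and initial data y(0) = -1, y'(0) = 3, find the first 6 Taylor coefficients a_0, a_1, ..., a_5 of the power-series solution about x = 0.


Ansatz: y(x) = sum_{n>=0} a_n x^n, so y'(x) = sum_{n>=1} n a_n x^(n-1) and y''(x) = sum_{n>=2} n(n-1) a_n x^(n-2).
Substitute into P(x) y'' + Q(x) y' + R(x) y = 0 with P(x) = 1 - 2x^2, Q(x) = -3x, R(x) = 6, and match powers of x.
Initial conditions: a_0 = -1, a_1 = 3.
Setting the coefficient of each power of x to zero and solving order by order (substituting the coefficients already found):
  x^0: 2 a_2 + 6 a_0 = 0  ->  2 a_2 = -6 a_0 = 6  ->  a_2 = 3
  x^1: 6 a_3 + 3 a_1 = 0  ->  6 a_3 = -3 a_1 = -9  ->  a_3 = -3/2
  x^2: 12 a_4 - 4 a_2 = 0  ->  12 a_4 = 4 a_2 = 12  ->  a_4 = 1
  x^3: 20 a_5 - 15 a_3 = 0  ->  20 a_5 = 15 a_3 = -45/2  ->  a_5 = -9/8
Truncated series: y(x) = -1 + 3 x + 3 x^2 - (3/2) x^3 + x^4 - (9/8) x^5 + O(x^6).

a_0 = -1; a_1 = 3; a_2 = 3; a_3 = -3/2; a_4 = 1; a_5 = -9/8


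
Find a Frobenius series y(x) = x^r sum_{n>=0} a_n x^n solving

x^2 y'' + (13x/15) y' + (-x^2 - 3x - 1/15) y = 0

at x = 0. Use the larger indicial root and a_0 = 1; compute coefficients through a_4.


Write in Frobenius form y'' + (p(x)/x) y' + (q(x)/x^2) y = 0:
  p(x) = 13/15,  q(x) = -x^2 - 3x - 1/15.
Indicial equation: r(r-1) + (13/15) r + (-1/15) = 0 -> roots r_1 = 1/3, r_2 = -1/5.
Take r = r_1 = 1/3. Let y(x) = x^r sum_{n>=0} a_n x^n with a_0 = 1.
Substitute y = x^r sum a_n x^n and match x^{r+n}. The recurrence is
  D(n) a_n - 3 a_{n-1} - 1 a_{n-2} = 0,  where D(n) = (r+n)(r+n-1) + (13/15)(r+n) + (-1/15).
  a_n = [3 a_{n-1} + 1 a_{n-2}] / D(n).
Since the indicial polynomial factors as (r - r_1)(r - r_2), D(n) = (r_1 + n - r_1)(r_1 + n - r_2) = n(n + 8/15).
Evaluating step by step (a_0 = 1):
  n = 1: D(1) = 1(1 + 8/15) = 23/15; numerator = 3(1) = 3; a_1 = (3)/(23/15) = 45/23
  n = 2: D(2) = 2(2 + 8/15) = 76/15; numerator = 3(45/23) + 1(1) = 158/23; a_2 = (158/23)/(76/15) = 1185/874
  n = 3: D(3) = 3(3 + 8/15) = 53/5; numerator = 3(1185/874) + 1(45/23) = 5265/874; a_3 = (5265/874)/(53/5) = 26325/46322
  n = 4: D(4) = 4(4 + 8/15) = 272/15; numerator = 3(26325/46322) + 1(1185/874) = 70890/23161; a_4 = (70890/23161)/(272/15) = 31275/185288

r = 1/3; a_0 = 1; a_1 = 45/23; a_2 = 1185/874; a_3 = 26325/46322; a_4 = 31275/185288


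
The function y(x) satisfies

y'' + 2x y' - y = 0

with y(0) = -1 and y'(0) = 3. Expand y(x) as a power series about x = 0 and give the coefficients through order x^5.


Ansatz: y(x) = sum_{n>=0} a_n x^n, so y'(x) = sum_{n>=1} n a_n x^(n-1) and y''(x) = sum_{n>=2} n(n-1) a_n x^(n-2).
Substitute into P(x) y'' + Q(x) y' + R(x) y = 0 with P(x) = 1, Q(x) = 2x, R(x) = -1, and match powers of x.
Initial conditions: a_0 = -1, a_1 = 3.
Setting the coefficient of each power of x to zero and solving order by order (substituting the coefficients already found):
  x^0: 2 a_2 - a_0 = 0  ->  2 a_2 = a_0 = -1  ->  a_2 = -1/2
  x^1: 6 a_3 + a_1 = 0  ->  6 a_3 = -a_1 = -3  ->  a_3 = -1/2
  x^2: 12 a_4 + 3 a_2 = 0  ->  12 a_4 = -3 a_2 = 3/2  ->  a_4 = 1/8
  x^3: 20 a_5 + 5 a_3 = 0  ->  20 a_5 = -5 a_3 = 5/2  ->  a_5 = 1/8
Truncated series: y(x) = -1 + 3 x - (1/2) x^2 - (1/2) x^3 + (1/8) x^4 + (1/8) x^5 + O(x^6).

a_0 = -1; a_1 = 3; a_2 = -1/2; a_3 = -1/2; a_4 = 1/8; a_5 = 1/8


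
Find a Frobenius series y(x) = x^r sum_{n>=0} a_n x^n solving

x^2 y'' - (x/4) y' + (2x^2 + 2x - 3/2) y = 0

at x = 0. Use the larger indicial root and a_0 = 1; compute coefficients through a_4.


Write in Frobenius form y'' + (p(x)/x) y' + (q(x)/x^2) y = 0:
  p(x) = -1/4,  q(x) = 2x^2 + 2x - 3/2.
Indicial equation: r(r-1) + (-1/4) r + (-3/2) = 0 -> roots r_1 = 2, r_2 = -3/4.
Take r = r_1 = 2. Let y(x) = x^r sum_{n>=0} a_n x^n with a_0 = 1.
Substitute y = x^r sum a_n x^n and match x^{r+n}. The recurrence is
  D(n) a_n + 2 a_{n-1} + 2 a_{n-2} = 0,  where D(n) = (r+n)(r+n-1) + (-1/4)(r+n) + (-3/2).
  a_n = [-2 a_{n-1} - 2 a_{n-2}] / D(n).
Since the indicial polynomial factors as (r - r_1)(r - r_2), D(n) = (r_1 + n - r_1)(r_1 + n - r_2) = n(n + 11/4).
Evaluating step by step (a_0 = 1):
  n = 1: D(1) = 1(1 + 11/4) = 15/4; numerator = -2(1) = -2; a_1 = (-2)/(15/4) = -8/15
  n = 2: D(2) = 2(2 + 11/4) = 19/2; numerator = -2(-8/15) - 2(1) = -14/15; a_2 = (-14/15)/(19/2) = -28/285
  n = 3: D(3) = 3(3 + 11/4) = 69/4; numerator = -2(-28/285) - 2(-8/15) = 24/19; a_3 = (24/19)/(69/4) = 32/437
  n = 4: D(4) = 4(4 + 11/4) = 27; numerator = -2(32/437) - 2(-28/285) = 328/6555; a_4 = (328/6555)/(27) = 328/176985

r = 2; a_0 = 1; a_1 = -8/15; a_2 = -28/285; a_3 = 32/437; a_4 = 328/176985


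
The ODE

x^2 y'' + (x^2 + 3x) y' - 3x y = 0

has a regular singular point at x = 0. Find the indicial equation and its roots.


Divide by x^2 to reach normal form y'' + P_1(x) y' + P_2(x) y = 0 with P_1(x) = 1 + 3/x and P_2(x) = -3/x.
x = 0 is a singular point because the y'-coefficient 1 + 3/x has a pole at x = 0 and the y-coefficient -3/x has a pole at x = 0.
It is a regular singular point because x P_1(x) = p(x) = x + 3 and x^2 P_2(x) = q(x) = -3x are polynomials, hence analytic at x = 0.
p(0) = 3,  q(0) = 0.
Indicial equation: r(r-1) + p(0) r + q(0) = 0, i.e. r^2 + (p(0) - 1) r + q(0) = 0, i.e. r^2 + 2 r = 0.
Discriminant: (2)^2 - 4(0) = 4, so r = (-2 ± 2)/2.
Solving: r_1 = 0, r_2 = -2.

indicial: r^2 + 2 r = 0; roots r_1 = 0, r_2 = -2


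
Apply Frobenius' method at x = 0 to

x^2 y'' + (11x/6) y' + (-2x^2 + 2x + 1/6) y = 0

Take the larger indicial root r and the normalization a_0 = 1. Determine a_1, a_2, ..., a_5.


Write in Frobenius form y'' + (p(x)/x) y' + (q(x)/x^2) y = 0:
  p(x) = 11/6,  q(x) = -2x^2 + 2x + 1/6.
Indicial equation: r(r-1) + (11/6) r + (1/6) = 0 -> roots r_1 = -1/3, r_2 = -1/2.
Take r = r_1 = -1/3. Let y(x) = x^r sum_{n>=0} a_n x^n with a_0 = 1.
Substitute y = x^r sum a_n x^n and match x^{r+n}. The recurrence is
  D(n) a_n + 2 a_{n-1} - 2 a_{n-2} = 0,  where D(n) = (r+n)(r+n-1) + (11/6)(r+n) + (1/6).
  a_n = [-2 a_{n-1} + 2 a_{n-2}] / D(n).
Since the indicial polynomial factors as (r - r_1)(r - r_2), D(n) = (r_1 + n - r_1)(r_1 + n - r_2) = n(n + 1/6).
Evaluating step by step (a_0 = 1):
  n = 1: D(1) = 1(1 + 1/6) = 7/6; numerator = -2(1) = -2; a_1 = (-2)/(7/6) = -12/7
  n = 2: D(2) = 2(2 + 1/6) = 13/3; numerator = -2(-12/7) + 2(1) = 38/7; a_2 = (38/7)/(13/3) = 114/91
  n = 3: D(3) = 3(3 + 1/6) = 19/2; numerator = -2(114/91) + 2(-12/7) = -540/91; a_3 = (-540/91)/(19/2) = -1080/1729
  n = 4: D(4) = 4(4 + 1/6) = 50/3; numerator = -2(-1080/1729) + 2(114/91) = 6492/1729; a_4 = (6492/1729)/(50/3) = 9738/43225
  n = 5: D(5) = 5(5 + 1/6) = 155/6; numerator = -2(9738/43225) + 2(-1080/1729) = -5652/3325; a_5 = (-5652/3325)/(155/6) = -33912/515375

r = -1/3; a_0 = 1; a_1 = -12/7; a_2 = 114/91; a_3 = -1080/1729; a_4 = 9738/43225; a_5 = -33912/515375


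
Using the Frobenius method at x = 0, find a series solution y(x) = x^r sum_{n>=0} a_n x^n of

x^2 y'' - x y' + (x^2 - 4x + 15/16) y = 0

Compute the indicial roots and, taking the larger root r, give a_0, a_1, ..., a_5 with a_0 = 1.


Write in Frobenius form y'' + (p(x)/x) y' + (q(x)/x^2) y = 0:
  p(x) = -1,  q(x) = x^2 - 4x + 15/16.
Indicial equation: r(r-1) + (-1) r + (15/16) = 0 -> roots r_1 = 5/4, r_2 = 3/4.
Take r = r_1 = 5/4. Let y(x) = x^r sum_{n>=0} a_n x^n with a_0 = 1.
Substitute y = x^r sum a_n x^n and match x^{r+n}. The recurrence is
  D(n) a_n - 4 a_{n-1} + 1 a_{n-2} = 0,  where D(n) = (r+n)(r+n-1) + (-1)(r+n) + (15/16).
  a_n = [4 a_{n-1} - 1 a_{n-2}] / D(n).
Since the indicial polynomial factors as (r - r_1)(r - r_2), D(n) = (r_1 + n - r_1)(r_1 + n - r_2) = n(n + 1/2).
Evaluating step by step (a_0 = 1):
  n = 1: D(1) = 1(1 + 1/2) = 3/2; numerator = 4(1) = 4; a_1 = (4)/(3/2) = 8/3
  n = 2: D(2) = 2(2 + 1/2) = 5; numerator = 4(8/3) - 1(1) = 29/3; a_2 = (29/3)/(5) = 29/15
  n = 3: D(3) = 3(3 + 1/2) = 21/2; numerator = 4(29/15) - 1(8/3) = 76/15; a_3 = (76/15)/(21/2) = 152/315
  n = 4: D(4) = 4(4 + 1/2) = 18; numerator = 4(152/315) - 1(29/15) = -1/315; a_4 = (-1/315)/(18) = -1/5670
  n = 5: D(5) = 5(5 + 1/2) = 55/2; numerator = 4(-1/5670) - 1(152/315) = -274/567; a_5 = (-274/567)/(55/2) = -548/31185

r = 5/4; a_0 = 1; a_1 = 8/3; a_2 = 29/15; a_3 = 152/315; a_4 = -1/5670; a_5 = -548/31185


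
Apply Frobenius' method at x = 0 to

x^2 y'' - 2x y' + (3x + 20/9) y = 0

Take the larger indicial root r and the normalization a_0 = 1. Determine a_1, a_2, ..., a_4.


Write in Frobenius form y'' + (p(x)/x) y' + (q(x)/x^2) y = 0:
  p(x) = -2,  q(x) = 3x + 20/9.
Indicial equation: r(r-1) + (-2) r + (20/9) = 0 -> roots r_1 = 5/3, r_2 = 4/3.
Take r = r_1 = 5/3. Let y(x) = x^r sum_{n>=0} a_n x^n with a_0 = 1.
Substitute y = x^r sum a_n x^n and match x^{r+n}. The recurrence is
  D(n) a_n + 3 a_{n-1} = 0,  where D(n) = (r+n)(r+n-1) + (-2)(r+n) + (20/9).
  a_n = -3 / D(n) * a_{n-1}.
Since the indicial polynomial factors as (r - r_1)(r - r_2), D(n) = (r_1 + n - r_1)(r_1 + n - r_2) = n(n + 1/3).
Evaluating step by step (a_0 = 1):
  n = 1: D(1) = 1(1 + 1/3) = 4/3; numerator = -3(1) = -3; a_1 = (-3)/(4/3) = -9/4
  n = 2: D(2) = 2(2 + 1/3) = 14/3; numerator = -3(-9/4) = 27/4; a_2 = (27/4)/(14/3) = 81/56
  n = 3: D(3) = 3(3 + 1/3) = 10; numerator = -3(81/56) = -243/56; a_3 = (-243/56)/(10) = -243/560
  n = 4: D(4) = 4(4 + 1/3) = 52/3; numerator = -3(-243/560) = 729/560; a_4 = (729/560)/(52/3) = 2187/29120

r = 5/3; a_0 = 1; a_1 = -9/4; a_2 = 81/56; a_3 = -243/560; a_4 = 2187/29120


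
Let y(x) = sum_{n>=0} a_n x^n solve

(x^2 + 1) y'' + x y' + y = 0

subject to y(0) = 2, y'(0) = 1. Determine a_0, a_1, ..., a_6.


Ansatz: y(x) = sum_{n>=0} a_n x^n, so y'(x) = sum_{n>=1} n a_n x^(n-1) and y''(x) = sum_{n>=2} n(n-1) a_n x^(n-2).
Substitute into P(x) y'' + Q(x) y' + R(x) y = 0 with P(x) = x^2 + 1, Q(x) = x, R(x) = 1, and match powers of x.
Initial conditions: a_0 = 2, a_1 = 1.
Setting the coefficient of each power of x to zero and solving order by order (substituting the coefficients already found):
  x^0: 2 a_2 + a_0 = 0  ->  2 a_2 = -a_0 = -2  ->  a_2 = -1
  x^1: 6 a_3 + 2 a_1 = 0  ->  6 a_3 = -2 a_1 = -2  ->  a_3 = -1/3
  x^2: 12 a_4 + 5 a_2 = 0  ->  12 a_4 = -5 a_2 = 5  ->  a_4 = 5/12
  x^3: 20 a_5 + 10 a_3 = 0  ->  20 a_5 = -10 a_3 = 10/3  ->  a_5 = 1/6
  x^4: 30 a_6 + 17 a_4 = 0  ->  30 a_6 = -17 a_4 = -85/12  ->  a_6 = -17/72
Truncated series: y(x) = 2 + x - x^2 - (1/3) x^3 + (5/12) x^4 + (1/6) x^5 - (17/72) x^6 + O(x^7).

a_0 = 2; a_1 = 1; a_2 = -1; a_3 = -1/3; a_4 = 5/12; a_5 = 1/6; a_6 = -17/72


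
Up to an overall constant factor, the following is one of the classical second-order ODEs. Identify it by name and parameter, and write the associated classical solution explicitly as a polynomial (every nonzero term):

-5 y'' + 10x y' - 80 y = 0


All three coefficients share the factor -5; dividing through by -5 gives  y'' - 2x y' + 16 y = 0.
This matches the Hermite equation y'' - 2x y' + 2n y = 0 with 2n = 16, so n = 8; the polynomial solution is H_8(x).
With y = sum_k a_k x^k, matching x^k gives (k+2)(k+1) a_{k+2} = 2(k - n) a_k = 2(k - 8) a_k. The right side vanishes at k = 8, so the series with the parity of 8 terminates at degree 8.
Standard normalization: leading coefficient of H_n is 2^n, so a_8 = 2^8 = 256. Work downward with a_k = (k+1)(k+2) a_{k+2} / (2(k - n)):
  a_6 = (7)(8)(256) / (2(6 - 8)) = 14336/(-4) = -3584
  a_4 = (5)(6)(-3584) / (2(4 - 8)) = -107520/(-8) = 13440
  a_2 = (3)(4)(13440) / (2(2 - 8)) = 161280/(-12) = -13440
  a_0 = (1)(2)(-13440) / (2(0 - 8)) = -26880/(-16) = 1680
Hence H_8(x) = 256 x^8 - 3584 x^6 + 13440 x^4 - 13440 x^2 + 1680.

H_8(x); series = 256 x^8 - 3584 x^6 + 13440 x^4 - 13440 x^2 + 1680


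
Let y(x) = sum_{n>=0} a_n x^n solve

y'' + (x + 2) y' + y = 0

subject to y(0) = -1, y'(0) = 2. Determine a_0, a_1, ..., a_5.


Ansatz: y(x) = sum_{n>=0} a_n x^n, so y'(x) = sum_{n>=1} n a_n x^(n-1) and y''(x) = sum_{n>=2} n(n-1) a_n x^(n-2).
Substitute into P(x) y'' + Q(x) y' + R(x) y = 0 with P(x) = 1, Q(x) = x + 2, R(x) = 1, and match powers of x.
Initial conditions: a_0 = -1, a_1 = 2.
Setting the coefficient of each power of x to zero and solving order by order (substituting the coefficients already found):
  x^0: 2 a_2 + 2 a_1 + a_0 = 0  ->  2 a_2 = -2 a_1 - a_0 = -3  ->  a_2 = -3/2
  x^1: 6 a_3 + 4 a_2 + 2 a_1 = 0  ->  6 a_3 = -4 a_2 - 2 a_1 = 2  ->  a_3 = 1/3
  x^2: 12 a_4 + 6 a_3 + 3 a_2 = 0  ->  12 a_4 = -6 a_3 - 3 a_2 = 5/2  ->  a_4 = 5/24
  x^3: 20 a_5 + 8 a_4 + 4 a_3 = 0  ->  20 a_5 = -8 a_4 - 4 a_3 = -3  ->  a_5 = -3/20
Truncated series: y(x) = -1 + 2 x - (3/2) x^2 + (1/3) x^3 + (5/24) x^4 - (3/20) x^5 + O(x^6).

a_0 = -1; a_1 = 2; a_2 = -3/2; a_3 = 1/3; a_4 = 5/24; a_5 = -3/20


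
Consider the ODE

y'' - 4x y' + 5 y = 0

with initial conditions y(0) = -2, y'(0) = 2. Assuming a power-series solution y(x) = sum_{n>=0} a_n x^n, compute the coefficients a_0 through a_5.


Ansatz: y(x) = sum_{n>=0} a_n x^n, so y'(x) = sum_{n>=1} n a_n x^(n-1) and y''(x) = sum_{n>=2} n(n-1) a_n x^(n-2).
Substitute into P(x) y'' + Q(x) y' + R(x) y = 0 with P(x) = 1, Q(x) = -4x, R(x) = 5, and match powers of x.
Initial conditions: a_0 = -2, a_1 = 2.
Setting the coefficient of each power of x to zero and solving order by order (substituting the coefficients already found):
  x^0: 2 a_2 + 5 a_0 = 0  ->  2 a_2 = -5 a_0 = 10  ->  a_2 = 5
  x^1: 6 a_3 + a_1 = 0  ->  6 a_3 = -a_1 = -2  ->  a_3 = -1/3
  x^2: 12 a_4 - 3 a_2 = 0  ->  12 a_4 = 3 a_2 = 15  ->  a_4 = 5/4
  x^3: 20 a_5 - 7 a_3 = 0  ->  20 a_5 = 7 a_3 = -7/3  ->  a_5 = -7/60
Truncated series: y(x) = -2 + 2 x + 5 x^2 - (1/3) x^3 + (5/4) x^4 - (7/60) x^5 + O(x^6).

a_0 = -2; a_1 = 2; a_2 = 5; a_3 = -1/3; a_4 = 5/4; a_5 = -7/60


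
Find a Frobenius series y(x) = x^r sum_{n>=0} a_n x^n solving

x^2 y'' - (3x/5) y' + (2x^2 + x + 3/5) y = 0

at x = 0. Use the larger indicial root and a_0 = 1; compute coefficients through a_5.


Write in Frobenius form y'' + (p(x)/x) y' + (q(x)/x^2) y = 0:
  p(x) = -3/5,  q(x) = 2x^2 + x + 3/5.
Indicial equation: r(r-1) + (-3/5) r + (3/5) = 0 -> roots r_1 = 1, r_2 = 3/5.
Take r = r_1 = 1. Let y(x) = x^r sum_{n>=0} a_n x^n with a_0 = 1.
Substitute y = x^r sum a_n x^n and match x^{r+n}. The recurrence is
  D(n) a_n + 1 a_{n-1} + 2 a_{n-2} = 0,  where D(n) = (r+n)(r+n-1) + (-3/5)(r+n) + (3/5).
  a_n = [-1 a_{n-1} - 2 a_{n-2}] / D(n).
Since the indicial polynomial factors as (r - r_1)(r - r_2), D(n) = (r_1 + n - r_1)(r_1 + n - r_2) = n(n + 2/5).
Evaluating step by step (a_0 = 1):
  n = 1: D(1) = 1(1 + 2/5) = 7/5; numerator = -1(1) = -1; a_1 = (-1)/(7/5) = -5/7
  n = 2: D(2) = 2(2 + 2/5) = 24/5; numerator = -1(-5/7) - 2(1) = -9/7; a_2 = (-9/7)/(24/5) = -15/56
  n = 3: D(3) = 3(3 + 2/5) = 51/5; numerator = -1(-15/56) - 2(-5/7) = 95/56; a_3 = (95/56)/(51/5) = 475/2856
  n = 4: D(4) = 4(4 + 2/5) = 88/5; numerator = -1(475/2856) - 2(-15/56) = 1055/2856; a_4 = (1055/2856)/(88/5) = 5275/251328
  n = 5: D(5) = 5(5 + 2/5) = 27; numerator = -1(5275/251328) - 2(475/2856) = -29625/83776; a_5 = (-29625/83776)/(27) = -9875/753984

r = 1; a_0 = 1; a_1 = -5/7; a_2 = -15/56; a_3 = 475/2856; a_4 = 5275/251328; a_5 = -9875/753984


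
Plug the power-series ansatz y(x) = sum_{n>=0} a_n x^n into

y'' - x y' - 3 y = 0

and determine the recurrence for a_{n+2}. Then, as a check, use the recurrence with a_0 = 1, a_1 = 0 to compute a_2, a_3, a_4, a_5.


Substitute y = sum_n a_n x^n.
y''(x) has coefficient (n+2)(n+1) a_{n+2} at x^n;
-x y'(x) has coefficient -n a_n at x^n (shift);
-3 y(x) has coefficient -3 a_n at x^n.
Matching x^n: (n+2)(n+1) a_{n+2} + (-n - 3) a_n = 0.
Thus a_{n+2} = (n + 3) / ((n+1)(n+2)) * a_n.

Check with a_0 = 1, a_1 = 0 (apply the recurrence for n = 0, 1, 2, 3): a_0 = 1, a_1 = 0, a_2 = 3/2, a_3 = 0, a_4 = 5/8, a_5 = 0.

a_(n+2) = (n + 3) / ((n+1)(n+2)) * a_n; check: a_0 = 1, a_1 = 0, a_2 = 3/2, a_3 = 0, a_4 = 5/8, a_5 = 0


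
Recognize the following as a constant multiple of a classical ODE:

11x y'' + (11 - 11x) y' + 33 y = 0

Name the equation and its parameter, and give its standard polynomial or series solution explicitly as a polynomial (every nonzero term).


All three coefficients share the factor 11; dividing through by 11 gives  x y'' + (1 - x) y' + 3 y = 0.
This matches the Laguerre equation x y'' + (1 - x) y' + n y = 0 with n = 3; the polynomial solution is L_3(x).
With y = sum_k a_k x^k, matching x^k gives (k+1)k a_{k+1} + (k+1) a_{k+1} - k a_k + n a_k = 0, i.e. (k+1)^2 a_{k+1} = (k - n) a_k = (k - 3) a_k. The right side vanishes at k = 3, so the series terminates at degree 3.
Standard normalization L_n(0) = 1 gives a_0 = 1. Work upward with a_{k+1} = (k - 3) a_k / (k+1)^2:
  a_1 = (0 - 3)(1) / 1^2 = -3/1 = -3
  a_2 = (1 - 3)(-3) / 2^2 = 6/4 = 3/2
  a_3 = (2 - 3)(3/2) / 3^2 = (-3/2)/9 = -1/6
Hence L_3(x) = -x^3/6 + 3 x^2/2 - 3 x + 1.

L_3(x); series = -x^3/6 + 3 x^2/2 - 3 x + 1


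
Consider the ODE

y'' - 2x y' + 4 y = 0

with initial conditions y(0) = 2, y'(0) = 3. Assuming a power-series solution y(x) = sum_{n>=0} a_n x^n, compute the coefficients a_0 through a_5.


Ansatz: y(x) = sum_{n>=0} a_n x^n, so y'(x) = sum_{n>=1} n a_n x^(n-1) and y''(x) = sum_{n>=2} n(n-1) a_n x^(n-2).
Substitute into P(x) y'' + Q(x) y' + R(x) y = 0 with P(x) = 1, Q(x) = -2x, R(x) = 4, and match powers of x.
Initial conditions: a_0 = 2, a_1 = 3.
Setting the coefficient of each power of x to zero and solving order by order (substituting the coefficients already found):
  x^0: 2 a_2 + 4 a_0 = 0  ->  2 a_2 = -4 a_0 = -8  ->  a_2 = -4
  x^1: 6 a_3 + 2 a_1 = 0  ->  6 a_3 = -2 a_1 = -6  ->  a_3 = -1
  x^2: 12 a_4 = 0  ->  a_4 = 0
  x^3: 20 a_5 - 2 a_3 = 0  ->  20 a_5 = 2 a_3 = -2  ->  a_5 = -1/10
Truncated series: y(x) = 2 + 3 x - 4 x^2 - x^3 - (1/10) x^5 + O(x^6).

a_0 = 2; a_1 = 3; a_2 = -4; a_3 = -1; a_4 = 0; a_5 = -1/10


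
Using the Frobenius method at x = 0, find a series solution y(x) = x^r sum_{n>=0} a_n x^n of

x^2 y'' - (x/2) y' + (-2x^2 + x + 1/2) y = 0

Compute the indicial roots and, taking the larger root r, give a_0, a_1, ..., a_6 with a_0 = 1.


Write in Frobenius form y'' + (p(x)/x) y' + (q(x)/x^2) y = 0:
  p(x) = -1/2,  q(x) = -2x^2 + x + 1/2.
Indicial equation: r(r-1) + (-1/2) r + (1/2) = 0 -> roots r_1 = 1, r_2 = 1/2.
Take r = r_1 = 1. Let y(x) = x^r sum_{n>=0} a_n x^n with a_0 = 1.
Substitute y = x^r sum a_n x^n and match x^{r+n}. The recurrence is
  D(n) a_n + 1 a_{n-1} - 2 a_{n-2} = 0,  where D(n) = (r+n)(r+n-1) + (-1/2)(r+n) + (1/2).
  a_n = [-1 a_{n-1} + 2 a_{n-2}] / D(n).
Since the indicial polynomial factors as (r - r_1)(r - r_2), D(n) = (r_1 + n - r_1)(r_1 + n - r_2) = n(n + 1/2).
Evaluating step by step (a_0 = 1):
  n = 1: D(1) = 1(1 + 1/2) = 3/2; numerator = -1(1) = -1; a_1 = (-1)/(3/2) = -2/3
  n = 2: D(2) = 2(2 + 1/2) = 5; numerator = -1(-2/3) + 2(1) = 8/3; a_2 = (8/3)/(5) = 8/15
  n = 3: D(3) = 3(3 + 1/2) = 21/2; numerator = -1(8/15) + 2(-2/3) = -28/15; a_3 = (-28/15)/(21/2) = -8/45
  n = 4: D(4) = 4(4 + 1/2) = 18; numerator = -1(-8/45) + 2(8/15) = 56/45; a_4 = (56/45)/(18) = 28/405
  n = 5: D(5) = 5(5 + 1/2) = 55/2; numerator = -1(28/405) + 2(-8/45) = -172/405; a_5 = (-172/405)/(55/2) = -344/22275
  n = 6: D(6) = 6(6 + 1/2) = 39; numerator = -1(-344/22275) + 2(28/405) = 3424/22275; a_6 = (3424/22275)/(39) = 3424/868725

r = 1; a_0 = 1; a_1 = -2/3; a_2 = 8/15; a_3 = -8/45; a_4 = 28/405; a_5 = -344/22275; a_6 = 3424/868725


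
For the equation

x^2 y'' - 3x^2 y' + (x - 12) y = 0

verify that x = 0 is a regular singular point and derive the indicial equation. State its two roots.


Divide by x^2 to reach normal form y'' + P_1(x) y' + P_2(x) y = 0 with P_1(x) = -3 and P_2(x) = 1/x - 12/x^2.
x = 0 is a singular point because the y-coefficient 1/x - 12/x^2 has a pole at x = 0.
It is a regular singular point because x P_1(x) = p(x) = -3x and x^2 P_2(x) = q(x) = x - 12 are polynomials, hence analytic at x = 0.
p(0) = 0,  q(0) = -12.
Indicial equation: r(r-1) + p(0) r + q(0) = 0, i.e. r^2 + (p(0) - 1) r + q(0) = 0, i.e. r^2 - 1 r - 12 = 0.
Discriminant: (-1)^2 - 4(-12) = 49, so r = (1 ± 7)/2.
Solving: r_1 = 4, r_2 = -3.

indicial: r^2 - 1 r - 12 = 0; roots r_1 = 4, r_2 = -3


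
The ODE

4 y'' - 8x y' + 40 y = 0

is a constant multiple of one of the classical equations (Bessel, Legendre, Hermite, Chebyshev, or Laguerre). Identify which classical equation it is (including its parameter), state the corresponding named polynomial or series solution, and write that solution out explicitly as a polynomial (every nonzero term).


All three coefficients share the factor 4; dividing through by 4 gives  y'' - 2x y' + 10 y = 0.
This matches the Hermite equation y'' - 2x y' + 2n y = 0 with 2n = 10, so n = 5; the polynomial solution is H_5(x).
With y = sum_k a_k x^k, matching x^k gives (k+2)(k+1) a_{k+2} = 2(k - n) a_k = 2(k - 5) a_k. The right side vanishes at k = 5, so the series with the parity of 5 terminates at degree 5.
Standard normalization: leading coefficient of H_n is 2^n, so a_5 = 2^5 = 32. Work downward with a_k = (k+1)(k+2) a_{k+2} / (2(k - n)):
  a_3 = (4)(5)(32) / (2(3 - 5)) = 640/(-4) = -160
  a_1 = (2)(3)(-160) / (2(1 - 5)) = -960/(-8) = 120
Hence H_5(x) = 32 x^5 - 160 x^3 + 120 x.

H_5(x); series = 32 x^5 - 160 x^3 + 120 x


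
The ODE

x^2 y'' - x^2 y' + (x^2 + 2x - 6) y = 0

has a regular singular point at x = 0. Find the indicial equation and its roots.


Divide by x^2 to reach normal form y'' + P_1(x) y' + P_2(x) y = 0 with P_1(x) = -1 and P_2(x) = 1 + 2/x - 6/x^2.
x = 0 is a singular point because the y-coefficient 1 + 2/x - 6/x^2 has a pole at x = 0.
It is a regular singular point because x P_1(x) = p(x) = -x and x^2 P_2(x) = q(x) = x^2 + 2x - 6 are polynomials, hence analytic at x = 0.
p(0) = 0,  q(0) = -6.
Indicial equation: r(r-1) + p(0) r + q(0) = 0, i.e. r^2 + (p(0) - 1) r + q(0) = 0, i.e. r^2 - 1 r - 6 = 0.
Discriminant: (-1)^2 - 4(-6) = 25, so r = (1 ± 5)/2.
Solving: r_1 = 3, r_2 = -2.

indicial: r^2 - 1 r - 6 = 0; roots r_1 = 3, r_2 = -2


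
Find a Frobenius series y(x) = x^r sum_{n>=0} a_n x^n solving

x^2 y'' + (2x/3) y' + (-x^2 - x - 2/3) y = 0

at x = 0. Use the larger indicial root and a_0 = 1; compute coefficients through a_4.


Write in Frobenius form y'' + (p(x)/x) y' + (q(x)/x^2) y = 0:
  p(x) = 2/3,  q(x) = -x^2 - x - 2/3.
Indicial equation: r(r-1) + (2/3) r + (-2/3) = 0 -> roots r_1 = 1, r_2 = -2/3.
Take r = r_1 = 1. Let y(x) = x^r sum_{n>=0} a_n x^n with a_0 = 1.
Substitute y = x^r sum a_n x^n and match x^{r+n}. The recurrence is
  D(n) a_n - 1 a_{n-1} - 1 a_{n-2} = 0,  where D(n) = (r+n)(r+n-1) + (2/3)(r+n) + (-2/3).
  a_n = [1 a_{n-1} + 1 a_{n-2}] / D(n).
Since the indicial polynomial factors as (r - r_1)(r - r_2), D(n) = (r_1 + n - r_1)(r_1 + n - r_2) = n(n + 5/3).
Evaluating step by step (a_0 = 1):
  n = 1: D(1) = 1(1 + 5/3) = 8/3; numerator = 1(1) = 1; a_1 = (1)/(8/3) = 3/8
  n = 2: D(2) = 2(2 + 5/3) = 22/3; numerator = 1(3/8) + 1(1) = 11/8; a_2 = (11/8)/(22/3) = 3/16
  n = 3: D(3) = 3(3 + 5/3) = 14; numerator = 1(3/16) + 1(3/8) = 9/16; a_3 = (9/16)/(14) = 9/224
  n = 4: D(4) = 4(4 + 5/3) = 68/3; numerator = 1(9/224) + 1(3/16) = 51/224; a_4 = (51/224)/(68/3) = 9/896

r = 1; a_0 = 1; a_1 = 3/8; a_2 = 3/16; a_3 = 9/224; a_4 = 9/896
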